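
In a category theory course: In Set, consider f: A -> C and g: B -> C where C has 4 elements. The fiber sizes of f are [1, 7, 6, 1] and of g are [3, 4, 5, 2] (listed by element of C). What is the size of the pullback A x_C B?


The pullback A x_C B consists of pairs (a, b) with f(a) = g(b).
For each element c in C, the fiber product has |f^-1(c)| * |g^-1(c)| elements.
Summing over C: 1 * 3 + 7 * 4 + 6 * 5 + 1 * 2
= 3 + 28 + 30 + 2 = 63

63


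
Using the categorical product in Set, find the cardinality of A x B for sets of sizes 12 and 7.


In Set, the product A x B is the Cartesian product.
By the universal property, |A x B| = |A| * |B|.
|A x B| = 12 * 7 = 84

84


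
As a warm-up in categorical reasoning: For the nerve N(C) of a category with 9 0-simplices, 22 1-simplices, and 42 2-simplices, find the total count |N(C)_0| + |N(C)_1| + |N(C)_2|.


The 2-skeleton of the nerve N(C) consists of simplices in dimensions 0, 1, 2:
  |N(C)_0| = 9 (objects)
  |N(C)_1| = 22 (morphisms)
  |N(C)_2| = 42 (composable pairs)
Total = 9 + 22 + 42 = 73

73


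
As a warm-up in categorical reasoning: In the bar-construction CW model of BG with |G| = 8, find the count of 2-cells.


In the bar-construction CW model of BG, the n-cells are indexed by
n-tuples [g_1|...|g_n] of non-identity elements of G (degenerate
simplices with some g_i = e do not contribute cells), so there are
(|G| - 1)^n n-cells.
For dim = 2 with |G| = 8:
cells = (8 - 1)^2 = 7^2 = 49

49


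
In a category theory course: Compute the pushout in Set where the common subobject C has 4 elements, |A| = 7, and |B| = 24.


The pushout A +_C B identifies the images of C in A and B.
|A +_C B| = |A| + |B| - |C| (for injections).
= 7 + 24 - 4 = 27

27


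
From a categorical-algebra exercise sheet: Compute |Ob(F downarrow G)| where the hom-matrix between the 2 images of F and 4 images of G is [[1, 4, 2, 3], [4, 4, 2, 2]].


Objects of (F downarrow G) are triples (a, b, h: F(a)->G(b)).
The count equals the sum of all entries in the hom-matrix.
sum(row 0) = 10
sum(row 1) = 12
Grand total = 22

22


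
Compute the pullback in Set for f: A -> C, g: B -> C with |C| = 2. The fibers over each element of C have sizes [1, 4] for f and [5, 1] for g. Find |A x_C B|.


The pullback A x_C B consists of pairs (a, b) with f(a) = g(b).
For each element c in C, the fiber product has |f^-1(c)| * |g^-1(c)| elements.
Summing over C: 1 * 5 + 4 * 1
= 5 + 4 = 9

9


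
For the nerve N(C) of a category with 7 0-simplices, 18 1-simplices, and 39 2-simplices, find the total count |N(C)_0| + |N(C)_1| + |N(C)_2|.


The 2-skeleton of the nerve N(C) consists of simplices in dimensions 0, 1, 2:
  |N(C)_0| = 7 (objects)
  |N(C)_1| = 18 (morphisms)
  |N(C)_2| = 39 (composable pairs)
Total = 7 + 18 + 39 = 64

64


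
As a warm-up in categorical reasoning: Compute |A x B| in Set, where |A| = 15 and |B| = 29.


In Set, the product A x B is the Cartesian product.
By the universal property, |A x B| = |A| * |B|.
|A x B| = 15 * 29 = 435

435


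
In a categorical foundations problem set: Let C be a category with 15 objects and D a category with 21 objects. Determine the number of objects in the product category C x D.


The product category C x D has objects that are pairs (c, d).
Number of pairs = |Ob(C)| * |Ob(D)| = 15 * 21 = 315

315


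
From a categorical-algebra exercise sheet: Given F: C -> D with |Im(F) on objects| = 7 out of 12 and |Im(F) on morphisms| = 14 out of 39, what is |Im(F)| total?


The image of F consists of distinct objects and distinct morphisms.
|Im(F)| on objects = 7
|Im(F)| on morphisms = 14
Total image cardinality = 7 + 14 = 21

21


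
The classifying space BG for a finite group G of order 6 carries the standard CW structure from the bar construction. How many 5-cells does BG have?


In the bar-construction CW model of BG, the n-cells are indexed by
n-tuples [g_1|...|g_n] of non-identity elements of G (degenerate
simplices with some g_i = e do not contribute cells), so there are
(|G| - 1)^n n-cells.
For dim = 5 with |G| = 6:
cells = (6 - 1)^5 = 5^5 = 3125

3125


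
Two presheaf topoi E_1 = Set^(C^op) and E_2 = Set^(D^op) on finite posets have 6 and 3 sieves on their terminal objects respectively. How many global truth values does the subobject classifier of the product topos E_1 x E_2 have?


In a product of presheaf topoi E_1 x E_2, the subobject classifier
is Omega = Omega_1 x Omega_2 (componentwise), so
|Omega(top)| = |Omega_1(top_1)| * |Omega_2(top_2)|.
= 6 * 3 = 18.

18


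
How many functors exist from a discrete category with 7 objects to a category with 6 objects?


A functor from a discrete category C to D is determined by
where each object maps. Each of the 7 objects of C can map
to any of the 6 objects of D independently.
Number of functors = 6^7 = 279936

279936


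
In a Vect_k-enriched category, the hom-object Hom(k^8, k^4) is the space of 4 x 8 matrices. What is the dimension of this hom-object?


In Vect-enriched categories, Hom(k^n, k^m) is the space of m x n matrices.
dim(Hom(k^8, k^4)) = 4 * 8 = 32

32


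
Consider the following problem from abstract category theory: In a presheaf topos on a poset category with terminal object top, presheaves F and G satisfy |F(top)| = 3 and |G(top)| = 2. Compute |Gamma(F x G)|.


Global sections of a presheaf on a poset with terminal top satisfy
Gamma(H) ~ H(top). Presheaves admit pointwise products, so
(F x G)(top) = F(top) x G(top) (Cartesian product).
|Gamma(F x G)| = |F(top)| * |G(top)| = 3 * 2 = 6.

6


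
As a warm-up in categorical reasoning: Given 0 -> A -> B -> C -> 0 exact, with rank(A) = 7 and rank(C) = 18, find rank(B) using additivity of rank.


For a short exact sequence 0 -> A -> B -> C -> 0,
rank is additive: rank(B) = rank(A) + rank(C).
rank(B) = 7 + 18 = 25

25


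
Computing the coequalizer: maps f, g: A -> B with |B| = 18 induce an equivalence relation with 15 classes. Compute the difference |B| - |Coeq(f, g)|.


The coequalizer Coeq(f, g) = B / ~ has one element per equivalence class.
|B| = 18, |Coeq(f, g)| = 15.
|B| - |Coeq(f, g)| = 18 - 15 = 3.

3


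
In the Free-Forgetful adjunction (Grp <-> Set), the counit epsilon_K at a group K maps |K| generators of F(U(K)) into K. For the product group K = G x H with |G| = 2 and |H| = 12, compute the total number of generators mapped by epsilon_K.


The counit epsilon_K: F(U(K)) -> K of the Free-Forgetful adjunction
maps |K| generators of F(U(K)) into K. For K = G x H (the product group),
|G x H| = |G| * |H|.
Total generators mapped = 2 * 12 = 24.

24


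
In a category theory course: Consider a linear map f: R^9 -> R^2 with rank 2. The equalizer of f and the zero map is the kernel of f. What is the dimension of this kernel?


The equalizer of f and the zero map is ker(f).
By the rank-nullity theorem: dim(ker(f)) = dim(domain) - rank(f).
dim(ker(f)) = 9 - 2 = 7

7


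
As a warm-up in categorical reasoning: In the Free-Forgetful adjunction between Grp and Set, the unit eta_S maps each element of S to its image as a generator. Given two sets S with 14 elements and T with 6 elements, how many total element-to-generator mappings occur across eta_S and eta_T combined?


The unit eta_X: X -> U(F(X)) of the Free-Forgetful adjunction
maps each element of X to a generator of F(X). For X = S + T (disjoint
union in Set), |S + T| = |S| + |T|.
Total mappings = 14 + 6 = 20.

20


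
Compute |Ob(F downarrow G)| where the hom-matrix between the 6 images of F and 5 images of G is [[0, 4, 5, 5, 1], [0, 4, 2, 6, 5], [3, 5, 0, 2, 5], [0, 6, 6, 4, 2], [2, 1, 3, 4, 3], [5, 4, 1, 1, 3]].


Objects of (F downarrow G) are triples (a, b, h: F(a)->G(b)).
The count equals the sum of all entries in the hom-matrix.
sum(row 0) = 15
sum(row 1) = 17
sum(row 2) = 15
sum(row 3) = 18
sum(row 4) = 13
sum(row 5) = 14
Grand total = 92

92


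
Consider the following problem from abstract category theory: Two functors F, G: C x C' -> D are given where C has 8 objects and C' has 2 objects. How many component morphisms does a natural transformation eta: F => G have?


A natural transformation eta: F => G assigns one component morphism per
object of the domain category.
The domain is the product category C x C', so
|Ob(C x C')| = |Ob(C)| * |Ob(C')| = 8 * 2 = 16.
Therefore eta has 16 component morphisms.

16


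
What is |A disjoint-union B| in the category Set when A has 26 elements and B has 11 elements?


In Set, the coproduct A + B is the disjoint union.
|A + B| = |A| + |B| = 26 + 11 = 37

37


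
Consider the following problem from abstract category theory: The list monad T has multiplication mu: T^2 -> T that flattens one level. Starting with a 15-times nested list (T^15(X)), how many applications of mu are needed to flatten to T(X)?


Each application of mu: T^2 -> T removes one layer of nesting.
Starting at depth 15 (i.e., T^15(X)), we need to reach T(X).
Number of mu applications = 15 - 1 = 14

14


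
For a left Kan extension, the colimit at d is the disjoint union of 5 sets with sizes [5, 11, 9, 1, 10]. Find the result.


Pointwise, the left Kan extension (Lan_F H)(d) is the colimit, indexed
by the comma category (F downarrow d), of H composed with the
projection (F downarrow d) -> C. Here that colimit is given
as a coproduct (disjoint union) of sets, so its cardinality is the
sum of the sizes of the summands.
Coproduct of sets with sizes: 5 + 11 + 9 + 1 + 10
= 36

36


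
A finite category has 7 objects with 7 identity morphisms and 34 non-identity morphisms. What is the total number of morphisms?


Each object has an identity morphism, giving 7 identities.
Adding the 34 non-identity morphisms:
Total = 7 + 34 = 41

41


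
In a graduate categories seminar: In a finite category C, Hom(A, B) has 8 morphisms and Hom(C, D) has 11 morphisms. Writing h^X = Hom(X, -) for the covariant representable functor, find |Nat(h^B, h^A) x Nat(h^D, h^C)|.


By the Yoneda lemma, Nat(h^B, h^A) is isomorphic to Hom(A, B),
so |Nat(h^B, h^A)| = |Hom(A, B)| and |Nat(h^D, h^C)| = |Hom(C, D)|.
|Hom(A, B)| = 8, |Hom(C, D)| = 11.
|Nat(h^B, h^A) x Nat(h^D, h^C)| = 8 * 11 = 88

88


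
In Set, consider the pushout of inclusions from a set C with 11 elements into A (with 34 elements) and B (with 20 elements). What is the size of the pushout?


The pushout A +_C B identifies the images of C in A and B.
|A +_C B| = |A| + |B| - |C| (for injections).
= 34 + 20 - 11 = 43

43


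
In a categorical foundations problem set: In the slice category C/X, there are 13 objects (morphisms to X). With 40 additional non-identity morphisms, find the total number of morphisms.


In the slice category C/X, objects are morphisms to X.
Identity morphisms: 13 (one per object of C/X).
Non-identity morphisms: 40.
Total = 13 + 40 = 53

53


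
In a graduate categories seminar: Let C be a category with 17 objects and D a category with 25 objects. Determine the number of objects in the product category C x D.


The product category C x D has objects that are pairs (c, d).
Number of pairs = |Ob(C)| * |Ob(D)| = 17 * 25 = 425

425


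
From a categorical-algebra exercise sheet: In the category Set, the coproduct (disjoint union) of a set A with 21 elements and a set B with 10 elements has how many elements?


In Set, the coproduct A + B is the disjoint union.
|A + B| = |A| + |B| = 21 + 10 = 31

31


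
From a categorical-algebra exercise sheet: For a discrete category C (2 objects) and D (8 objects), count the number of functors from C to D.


A functor from a discrete category C to D is determined by
where each object maps. Each of the 2 objects of C can map
to any of the 8 objects of D independently.
Number of functors = 8^2 = 64

64


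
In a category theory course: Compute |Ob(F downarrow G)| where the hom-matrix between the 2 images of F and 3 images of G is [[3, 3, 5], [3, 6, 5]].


Objects of (F downarrow G) are triples (a, b, h: F(a)->G(b)).
The count equals the sum of all entries in the hom-matrix.
sum(row 0) = 11
sum(row 1) = 14
Grand total = 25

25


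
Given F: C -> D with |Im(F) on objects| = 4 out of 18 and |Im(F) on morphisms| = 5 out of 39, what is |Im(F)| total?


The image of F consists of distinct objects and distinct morphisms.
|Im(F)| on objects = 4
|Im(F)| on morphisms = 5
Total image cardinality = 4 + 5 = 9

9


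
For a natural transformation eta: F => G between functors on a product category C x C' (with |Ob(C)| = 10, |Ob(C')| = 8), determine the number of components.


A natural transformation eta: F => G assigns one component morphism per
object of the domain category.
The domain is the product category C x C', so
|Ob(C x C')| = |Ob(C)| * |Ob(C')| = 10 * 8 = 80.
Therefore eta has 80 component morphisms.

80


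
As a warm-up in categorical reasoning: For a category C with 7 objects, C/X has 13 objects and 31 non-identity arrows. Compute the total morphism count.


In the slice category C/X, objects are morphisms to X.
Identity morphisms: 13 (one per object of C/X).
Non-identity morphisms: 31.
Total = 13 + 31 = 44

44


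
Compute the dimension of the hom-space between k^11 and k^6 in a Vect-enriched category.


In Vect-enriched categories, Hom(k^n, k^m) is the space of m x n matrices.
dim(Hom(k^11, k^6)) = 6 * 11 = 66

66


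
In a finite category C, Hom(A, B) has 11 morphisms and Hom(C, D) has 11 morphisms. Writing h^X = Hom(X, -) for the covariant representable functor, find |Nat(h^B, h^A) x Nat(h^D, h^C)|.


By the Yoneda lemma, Nat(h^B, h^A) is isomorphic to Hom(A, B),
so |Nat(h^B, h^A)| = |Hom(A, B)| and |Nat(h^D, h^C)| = |Hom(C, D)|.
|Hom(A, B)| = 11, |Hom(C, D)| = 11.
|Nat(h^B, h^A) x Nat(h^D, h^C)| = 11 * 11 = 121

121


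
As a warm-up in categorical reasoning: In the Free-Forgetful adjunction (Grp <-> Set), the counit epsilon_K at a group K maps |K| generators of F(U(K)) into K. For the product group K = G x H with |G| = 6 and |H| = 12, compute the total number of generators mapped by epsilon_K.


The counit epsilon_K: F(U(K)) -> K of the Free-Forgetful adjunction
maps |K| generators of F(U(K)) into K. For K = G x H (the product group),
|G x H| = |G| * |H|.
Total generators mapped = 6 * 12 = 72.

72


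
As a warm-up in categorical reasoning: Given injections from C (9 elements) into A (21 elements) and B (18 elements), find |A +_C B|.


The pushout A +_C B identifies the images of C in A and B.
|A +_C B| = |A| + |B| - |C| (for injections).
= 21 + 18 - 9 = 30

30


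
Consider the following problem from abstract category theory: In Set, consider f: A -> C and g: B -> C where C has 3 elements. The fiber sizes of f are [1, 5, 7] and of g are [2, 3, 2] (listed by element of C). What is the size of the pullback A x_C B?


The pullback A x_C B consists of pairs (a, b) with f(a) = g(b).
For each element c in C, the fiber product has |f^-1(c)| * |g^-1(c)| elements.
Summing over C: 1 * 2 + 5 * 3 + 7 * 2
= 2 + 15 + 14 = 31

31


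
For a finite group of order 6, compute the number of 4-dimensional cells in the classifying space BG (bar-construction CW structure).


In the bar-construction CW model of BG, the n-cells are indexed by
n-tuples [g_1|...|g_n] of non-identity elements of G (degenerate
simplices with some g_i = e do not contribute cells), so there are
(|G| - 1)^n n-cells.
For dim = 4 with |G| = 6:
cells = (6 - 1)^4 = 5^4 = 625

625


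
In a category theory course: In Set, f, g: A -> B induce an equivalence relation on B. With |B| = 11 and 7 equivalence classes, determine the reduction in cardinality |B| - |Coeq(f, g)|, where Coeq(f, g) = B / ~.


The coequalizer Coeq(f, g) = B / ~ has one element per equivalence class.
|B| = 11, |Coeq(f, g)| = 7.
|B| - |Coeq(f, g)| = 11 - 7 = 4.

4


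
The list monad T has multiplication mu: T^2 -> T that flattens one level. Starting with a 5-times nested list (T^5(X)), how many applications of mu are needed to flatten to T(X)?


Each application of mu: T^2 -> T removes one layer of nesting.
Starting at depth 5 (i.e., T^5(X)), we need to reach T(X).
Number of mu applications = 5 - 1 = 4

4


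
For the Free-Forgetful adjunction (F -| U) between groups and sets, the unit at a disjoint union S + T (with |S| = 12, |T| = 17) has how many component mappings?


The unit eta_X: X -> U(F(X)) of the Free-Forgetful adjunction
maps each element of X to a generator of F(X). For X = S + T (disjoint
union in Set), |S + T| = |S| + |T|.
Total mappings = 12 + 17 = 29.

29


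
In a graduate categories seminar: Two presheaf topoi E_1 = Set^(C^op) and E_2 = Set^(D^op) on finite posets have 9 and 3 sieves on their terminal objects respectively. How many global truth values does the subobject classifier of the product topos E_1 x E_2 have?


In a product of presheaf topoi E_1 x E_2, the subobject classifier
is Omega = Omega_1 x Omega_2 (componentwise), so
|Omega(top)| = |Omega_1(top_1)| * |Omega_2(top_2)|.
= 9 * 3 = 27.

27


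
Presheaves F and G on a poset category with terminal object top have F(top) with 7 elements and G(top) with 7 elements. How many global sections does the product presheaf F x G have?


Global sections of a presheaf on a poset with terminal top satisfy
Gamma(H) ~ H(top). Presheaves admit pointwise products, so
(F x G)(top) = F(top) x G(top) (Cartesian product).
|Gamma(F x G)| = |F(top)| * |G(top)| = 7 * 7 = 49.

49


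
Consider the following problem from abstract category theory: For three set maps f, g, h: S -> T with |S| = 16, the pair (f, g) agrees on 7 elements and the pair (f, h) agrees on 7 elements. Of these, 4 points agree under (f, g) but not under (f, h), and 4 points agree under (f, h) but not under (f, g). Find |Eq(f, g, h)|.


Eq(f, g, h) is the triple-agreement set: points in S where all three
maps take the same value. Using inclusion-exclusion on the pairwise data:
Pair (f, g) agrees on 7 points; pair (f, h) on 7 points.
Points agreeing under (f, g) but not (f, h) = 4; under (f, h) but not (f, g) = 4.
Triple-agreement = agreement-in-(f, g) minus points that agree under (f, g) but not (f, h):
|Eq(f, g, h)| = 7 - 4 = 3
(cross-check via (f, h): 7 - 4 = 3.)

3


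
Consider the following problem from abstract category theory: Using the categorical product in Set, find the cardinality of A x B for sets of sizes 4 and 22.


In Set, the product A x B is the Cartesian product.
By the universal property, |A x B| = |A| * |B|.
|A x B| = 4 * 22 = 88

88


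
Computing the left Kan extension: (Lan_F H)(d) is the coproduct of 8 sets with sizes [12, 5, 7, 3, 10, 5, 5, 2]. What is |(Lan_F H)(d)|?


Pointwise, the left Kan extension (Lan_F H)(d) is the colimit, indexed
by the comma category (F downarrow d), of H composed with the
projection (F downarrow d) -> C. Here that colimit is given
as a coproduct (disjoint union) of sets, so its cardinality is the
sum of the sizes of the summands.
Coproduct of sets with sizes: 12 + 5 + 7 + 3 + 10 + 5 + 5 + 2
= 49

49


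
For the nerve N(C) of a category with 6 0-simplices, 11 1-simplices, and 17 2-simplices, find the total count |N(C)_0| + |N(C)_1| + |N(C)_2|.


The 2-skeleton of the nerve N(C) consists of simplices in dimensions 0, 1, 2:
  |N(C)_0| = 6 (objects)
  |N(C)_1| = 11 (morphisms)
  |N(C)_2| = 17 (composable pairs)
Total = 6 + 11 + 17 = 34

34


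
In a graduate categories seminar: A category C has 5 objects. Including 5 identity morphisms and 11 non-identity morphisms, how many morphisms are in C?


Each object has an identity morphism, giving 5 identities.
Adding the 11 non-identity morphisms:
Total = 5 + 11 = 16

16


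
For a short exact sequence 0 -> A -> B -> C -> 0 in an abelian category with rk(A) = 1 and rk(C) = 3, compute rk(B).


For a short exact sequence 0 -> A -> B -> C -> 0,
rank is additive: rank(B) = rank(A) + rank(C).
rank(B) = 1 + 3 = 4

4


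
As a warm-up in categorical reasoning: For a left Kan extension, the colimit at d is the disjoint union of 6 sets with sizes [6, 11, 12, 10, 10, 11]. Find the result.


Pointwise, the left Kan extension (Lan_F H)(d) is the colimit, indexed
by the comma category (F downarrow d), of H composed with the
projection (F downarrow d) -> C. Here that colimit is given
as a coproduct (disjoint union) of sets, so its cardinality is the
sum of the sizes of the summands.
Coproduct of sets with sizes: 6 + 11 + 12 + 10 + 10 + 11
= 60

60


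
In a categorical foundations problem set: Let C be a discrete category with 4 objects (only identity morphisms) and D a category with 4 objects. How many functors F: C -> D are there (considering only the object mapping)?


A functor from a discrete category C to D is determined by
where each object maps. Each of the 4 objects of C can map
to any of the 4 objects of D independently.
Number of functors = 4^4 = 256

256


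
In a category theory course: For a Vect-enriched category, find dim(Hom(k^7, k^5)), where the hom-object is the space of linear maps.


In Vect-enriched categories, Hom(k^n, k^m) is the space of m x n matrices.
dim(Hom(k^7, k^5)) = 5 * 7 = 35

35


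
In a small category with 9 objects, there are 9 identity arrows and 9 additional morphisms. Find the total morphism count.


Each object has an identity morphism, giving 9 identities.
Adding the 9 non-identity morphisms:
Total = 9 + 9 = 18

18


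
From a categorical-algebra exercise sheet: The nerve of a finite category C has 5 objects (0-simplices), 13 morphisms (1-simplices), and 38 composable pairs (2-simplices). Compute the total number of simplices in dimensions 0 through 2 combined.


The 2-skeleton of the nerve N(C) consists of simplices in dimensions 0, 1, 2:
  |N(C)_0| = 5 (objects)
  |N(C)_1| = 13 (morphisms)
  |N(C)_2| = 38 (composable pairs)
Total = 5 + 13 + 38 = 56

56


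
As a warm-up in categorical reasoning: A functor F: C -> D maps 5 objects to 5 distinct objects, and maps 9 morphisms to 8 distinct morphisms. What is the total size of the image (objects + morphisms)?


The image of F consists of distinct objects and distinct morphisms.
|Im(F)| on objects = 5
|Im(F)| on morphisms = 8
Total image cardinality = 5 + 8 = 13

13


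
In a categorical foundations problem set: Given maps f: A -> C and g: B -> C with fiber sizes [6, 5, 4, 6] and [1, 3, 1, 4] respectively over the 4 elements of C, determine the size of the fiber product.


The pullback A x_C B consists of pairs (a, b) with f(a) = g(b).
For each element c in C, the fiber product has |f^-1(c)| * |g^-1(c)| elements.
Summing over C: 6 * 1 + 5 * 3 + 4 * 1 + 6 * 4
= 6 + 15 + 4 + 24 = 49

49


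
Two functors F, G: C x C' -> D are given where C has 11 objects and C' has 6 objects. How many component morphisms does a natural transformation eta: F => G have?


A natural transformation eta: F => G assigns one component morphism per
object of the domain category.
The domain is the product category C x C', so
|Ob(C x C')| = |Ob(C)| * |Ob(C')| = 11 * 6 = 66.
Therefore eta has 66 component morphisms.

66


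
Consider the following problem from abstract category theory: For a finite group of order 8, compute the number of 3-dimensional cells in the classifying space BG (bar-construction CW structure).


In the bar-construction CW model of BG, the n-cells are indexed by
n-tuples [g_1|...|g_n] of non-identity elements of G (degenerate
simplices with some g_i = e do not contribute cells), so there are
(|G| - 1)^n n-cells.
For dim = 3 with |G| = 8:
cells = (8 - 1)^3 = 7^3 = 343

343


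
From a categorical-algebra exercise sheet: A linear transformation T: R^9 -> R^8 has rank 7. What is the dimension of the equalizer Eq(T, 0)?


The equalizer of f and the zero map is ker(f).
By the rank-nullity theorem: dim(ker(f)) = dim(domain) - rank(f).
dim(ker(f)) = 9 - 7 = 2

2


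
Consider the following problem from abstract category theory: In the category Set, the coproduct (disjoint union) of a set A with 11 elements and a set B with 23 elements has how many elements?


In Set, the coproduct A + B is the disjoint union.
|A + B| = |A| + |B| = 11 + 23 = 34

34


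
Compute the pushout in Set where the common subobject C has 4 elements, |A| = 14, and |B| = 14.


The pushout A +_C B identifies the images of C in A and B.
|A +_C B| = |A| + |B| - |C| (for injections).
= 14 + 14 - 4 = 24

24


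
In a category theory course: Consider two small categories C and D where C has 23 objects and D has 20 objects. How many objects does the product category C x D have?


The product category C x D has objects that are pairs (c, d).
Number of pairs = |Ob(C)| * |Ob(D)| = 23 * 20 = 460

460


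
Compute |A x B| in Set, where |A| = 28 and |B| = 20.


In Set, the product A x B is the Cartesian product.
By the universal property, |A x B| = |A| * |B|.
|A x B| = 28 * 20 = 560

560


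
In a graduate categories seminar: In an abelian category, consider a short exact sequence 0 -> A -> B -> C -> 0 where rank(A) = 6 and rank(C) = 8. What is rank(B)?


For a short exact sequence 0 -> A -> B -> C -> 0,
rank is additive: rank(B) = rank(A) + rank(C).
rank(B) = 6 + 8 = 14

14


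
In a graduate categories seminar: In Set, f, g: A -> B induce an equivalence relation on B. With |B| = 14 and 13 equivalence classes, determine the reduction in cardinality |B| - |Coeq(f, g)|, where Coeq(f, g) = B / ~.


The coequalizer Coeq(f, g) = B / ~ has one element per equivalence class.
|B| = 14, |Coeq(f, g)| = 13.
|B| - |Coeq(f, g)| = 14 - 13 = 1.

1


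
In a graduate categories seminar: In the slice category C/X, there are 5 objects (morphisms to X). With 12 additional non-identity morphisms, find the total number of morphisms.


In the slice category C/X, objects are morphisms to X.
Identity morphisms: 5 (one per object of C/X).
Non-identity morphisms: 12.
Total = 5 + 12 = 17

17


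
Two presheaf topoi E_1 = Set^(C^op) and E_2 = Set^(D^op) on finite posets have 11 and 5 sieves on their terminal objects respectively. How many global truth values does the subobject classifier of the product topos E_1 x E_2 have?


In a product of presheaf topoi E_1 x E_2, the subobject classifier
is Omega = Omega_1 x Omega_2 (componentwise), so
|Omega(top)| = |Omega_1(top_1)| * |Omega_2(top_2)|.
= 11 * 5 = 55.

55


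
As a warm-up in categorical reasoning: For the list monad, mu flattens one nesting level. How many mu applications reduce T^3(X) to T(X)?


Each application of mu: T^2 -> T removes one layer of nesting.
Starting at depth 3 (i.e., T^3(X)), we need to reach T(X).
Number of mu applications = 3 - 1 = 2

2


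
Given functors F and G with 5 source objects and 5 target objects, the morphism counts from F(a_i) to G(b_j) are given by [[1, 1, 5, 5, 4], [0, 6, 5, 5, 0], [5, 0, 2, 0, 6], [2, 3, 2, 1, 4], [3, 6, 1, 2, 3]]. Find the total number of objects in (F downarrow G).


Objects of (F downarrow G) are triples (a, b, h: F(a)->G(b)).
The count equals the sum of all entries in the hom-matrix.
sum(row 0) = 16
sum(row 1) = 16
sum(row 2) = 13
sum(row 3) = 12
sum(row 4) = 15
Grand total = 72

72


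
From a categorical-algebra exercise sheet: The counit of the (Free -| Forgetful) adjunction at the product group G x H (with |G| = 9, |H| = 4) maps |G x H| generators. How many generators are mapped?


The counit epsilon_K: F(U(K)) -> K of the Free-Forgetful adjunction
maps |K| generators of F(U(K)) into K. For K = G x H (the product group),
|G x H| = |G| * |H|.
Total generators mapped = 9 * 4 = 36.

36


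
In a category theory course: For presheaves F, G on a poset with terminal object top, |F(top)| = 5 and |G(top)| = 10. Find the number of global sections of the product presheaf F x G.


Global sections of a presheaf on a poset with terminal top satisfy
Gamma(H) ~ H(top). Presheaves admit pointwise products, so
(F x G)(top) = F(top) x G(top) (Cartesian product).
|Gamma(F x G)| = |F(top)| * |G(top)| = 5 * 10 = 50.

50


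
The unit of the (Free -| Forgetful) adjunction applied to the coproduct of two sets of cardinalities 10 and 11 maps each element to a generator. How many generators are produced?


The unit eta_X: X -> U(F(X)) of the Free-Forgetful adjunction
maps each element of X to a generator of F(X). For X = S + T (disjoint
union in Set), |S + T| = |S| + |T|.
Total mappings = 10 + 11 = 21.

21


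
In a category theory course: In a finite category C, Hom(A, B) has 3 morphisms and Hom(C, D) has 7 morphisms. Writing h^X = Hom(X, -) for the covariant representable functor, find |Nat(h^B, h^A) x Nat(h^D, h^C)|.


By the Yoneda lemma, Nat(h^B, h^A) is isomorphic to Hom(A, B),
so |Nat(h^B, h^A)| = |Hom(A, B)| and |Nat(h^D, h^C)| = |Hom(C, D)|.
|Hom(A, B)| = 3, |Hom(C, D)| = 7.
|Nat(h^B, h^A) x Nat(h^D, h^C)| = 3 * 7 = 21

21


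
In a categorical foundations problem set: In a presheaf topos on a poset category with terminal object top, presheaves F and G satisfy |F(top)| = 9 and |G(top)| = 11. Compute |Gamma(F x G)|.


Global sections of a presheaf on a poset with terminal top satisfy
Gamma(H) ~ H(top). Presheaves admit pointwise products, so
(F x G)(top) = F(top) x G(top) (Cartesian product).
|Gamma(F x G)| = |F(top)| * |G(top)| = 9 * 11 = 99.

99


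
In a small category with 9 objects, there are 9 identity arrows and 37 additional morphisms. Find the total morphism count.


Each object has an identity morphism, giving 9 identities.
Adding the 37 non-identity morphisms:
Total = 9 + 37 = 46

46


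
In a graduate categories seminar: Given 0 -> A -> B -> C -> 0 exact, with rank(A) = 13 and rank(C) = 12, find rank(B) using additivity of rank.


For a short exact sequence 0 -> A -> B -> C -> 0,
rank is additive: rank(B) = rank(A) + rank(C).
rank(B) = 13 + 12 = 25

25


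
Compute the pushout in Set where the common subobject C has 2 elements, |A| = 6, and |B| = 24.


The pushout A +_C B identifies the images of C in A and B.
|A +_C B| = |A| + |B| - |C| (for injections).
= 6 + 24 - 2 = 28

28


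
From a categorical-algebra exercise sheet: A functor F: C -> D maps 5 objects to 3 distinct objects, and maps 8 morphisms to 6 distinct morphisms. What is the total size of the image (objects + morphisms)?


The image of F consists of distinct objects and distinct morphisms.
|Im(F)| on objects = 3
|Im(F)| on morphisms = 6
Total image cardinality = 3 + 6 = 9

9


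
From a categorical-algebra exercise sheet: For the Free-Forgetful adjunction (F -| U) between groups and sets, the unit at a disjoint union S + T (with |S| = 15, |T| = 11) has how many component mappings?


The unit eta_X: X -> U(F(X)) of the Free-Forgetful adjunction
maps each element of X to a generator of F(X). For X = S + T (disjoint
union in Set), |S + T| = |S| + |T|.
Total mappings = 15 + 11 = 26.

26


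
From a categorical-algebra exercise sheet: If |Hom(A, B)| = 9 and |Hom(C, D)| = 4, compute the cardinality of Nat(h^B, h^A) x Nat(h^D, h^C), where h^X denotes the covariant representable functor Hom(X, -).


By the Yoneda lemma, Nat(h^B, h^A) is isomorphic to Hom(A, B),
so |Nat(h^B, h^A)| = |Hom(A, B)| and |Nat(h^D, h^C)| = |Hom(C, D)|.
|Hom(A, B)| = 9, |Hom(C, D)| = 4.
|Nat(h^B, h^A) x Nat(h^D, h^C)| = 9 * 4 = 36

36


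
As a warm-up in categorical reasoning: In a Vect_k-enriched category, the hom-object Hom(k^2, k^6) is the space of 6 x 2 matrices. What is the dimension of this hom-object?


In Vect-enriched categories, Hom(k^n, k^m) is the space of m x n matrices.
dim(Hom(k^2, k^6)) = 6 * 2 = 12

12


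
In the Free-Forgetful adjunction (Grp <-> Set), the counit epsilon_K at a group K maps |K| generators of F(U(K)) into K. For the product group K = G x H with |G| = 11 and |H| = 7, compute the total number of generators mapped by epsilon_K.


The counit epsilon_K: F(U(K)) -> K of the Free-Forgetful adjunction
maps |K| generators of F(U(K)) into K. For K = G x H (the product group),
|G x H| = |G| * |H|.
Total generators mapped = 11 * 7 = 77.

77


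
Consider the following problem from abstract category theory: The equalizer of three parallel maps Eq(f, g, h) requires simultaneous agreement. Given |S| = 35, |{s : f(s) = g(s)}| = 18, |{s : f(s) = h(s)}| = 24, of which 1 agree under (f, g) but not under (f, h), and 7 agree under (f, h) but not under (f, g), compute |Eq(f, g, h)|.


Eq(f, g, h) is the triple-agreement set: points in S where all three
maps take the same value. Using inclusion-exclusion on the pairwise data:
Pair (f, g) agrees on 18 points; pair (f, h) on 24 points.
Points agreeing under (f, g) but not (f, h) = 1; under (f, h) but not (f, g) = 7.
Triple-agreement = agreement-in-(f, g) minus points that agree under (f, g) but not (f, h):
|Eq(f, g, h)| = 18 - 1 = 17
(cross-check via (f, h): 24 - 7 = 17.)

17


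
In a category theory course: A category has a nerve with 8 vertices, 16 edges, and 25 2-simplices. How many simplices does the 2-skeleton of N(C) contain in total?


The 2-skeleton of the nerve N(C) consists of simplices in dimensions 0, 1, 2:
  |N(C)_0| = 8 (objects)
  |N(C)_1| = 16 (morphisms)
  |N(C)_2| = 25 (composable pairs)
Total = 8 + 16 + 25 = 49

49


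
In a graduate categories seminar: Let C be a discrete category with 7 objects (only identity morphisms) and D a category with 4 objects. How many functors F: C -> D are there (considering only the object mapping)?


A functor from a discrete category C to D is determined by
where each object maps. Each of the 7 objects of C can map
to any of the 4 objects of D independently.
Number of functors = 4^7 = 16384

16384


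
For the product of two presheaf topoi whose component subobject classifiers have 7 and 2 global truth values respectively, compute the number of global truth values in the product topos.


In a product of presheaf topoi E_1 x E_2, the subobject classifier
is Omega = Omega_1 x Omega_2 (componentwise), so
|Omega(top)| = |Omega_1(top_1)| * |Omega_2(top_2)|.
= 7 * 2 = 14.

14


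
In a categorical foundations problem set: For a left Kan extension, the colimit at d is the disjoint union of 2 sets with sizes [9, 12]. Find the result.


Pointwise, the left Kan extension (Lan_F H)(d) is the colimit, indexed
by the comma category (F downarrow d), of H composed with the
projection (F downarrow d) -> C. Here that colimit is given
as a coproduct (disjoint union) of sets, so its cardinality is the
sum of the sizes of the summands.
Coproduct of sets with sizes: 9 + 12
= 21

21


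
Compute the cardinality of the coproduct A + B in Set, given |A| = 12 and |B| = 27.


In Set, the coproduct A + B is the disjoint union.
|A + B| = |A| + |B| = 12 + 27 = 39

39


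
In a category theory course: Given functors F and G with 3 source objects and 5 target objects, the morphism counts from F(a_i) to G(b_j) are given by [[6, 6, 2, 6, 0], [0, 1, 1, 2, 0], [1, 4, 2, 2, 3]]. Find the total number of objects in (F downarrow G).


Objects of (F downarrow G) are triples (a, b, h: F(a)->G(b)).
The count equals the sum of all entries in the hom-matrix.
sum(row 0) = 20
sum(row 1) = 4
sum(row 2) = 12
Grand total = 36

36


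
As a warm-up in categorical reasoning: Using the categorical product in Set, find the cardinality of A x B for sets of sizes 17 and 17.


In Set, the product A x B is the Cartesian product.
By the universal property, |A x B| = |A| * |B|.
|A x B| = 17 * 17 = 289

289


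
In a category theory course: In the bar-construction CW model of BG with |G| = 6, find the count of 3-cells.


In the bar-construction CW model of BG, the n-cells are indexed by
n-tuples [g_1|...|g_n] of non-identity elements of G (degenerate
simplices with some g_i = e do not contribute cells), so there are
(|G| - 1)^n n-cells.
For dim = 3 with |G| = 6:
cells = (6 - 1)^3 = 5^3 = 125

125


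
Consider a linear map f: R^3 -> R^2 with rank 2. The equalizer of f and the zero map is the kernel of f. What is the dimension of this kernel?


The equalizer of f and the zero map is ker(f).
By the rank-nullity theorem: dim(ker(f)) = dim(domain) - rank(f).
dim(ker(f)) = 3 - 2 = 1

1


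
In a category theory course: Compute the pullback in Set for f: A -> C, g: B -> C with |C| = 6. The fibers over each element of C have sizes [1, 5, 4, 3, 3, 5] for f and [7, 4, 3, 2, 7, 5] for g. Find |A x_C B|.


The pullback A x_C B consists of pairs (a, b) with f(a) = g(b).
For each element c in C, the fiber product has |f^-1(c)| * |g^-1(c)| elements.
Summing over C: 1 * 7 + 5 * 4 + 4 * 3 + 3 * 2 + 3 * 7 + 5 * 5
= 7 + 20 + 12 + 6 + 21 + 25 = 91

91


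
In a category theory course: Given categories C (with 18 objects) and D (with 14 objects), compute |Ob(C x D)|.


The product category C x D has objects that are pairs (c, d).
Number of pairs = |Ob(C)| * |Ob(D)| = 18 * 14 = 252

252


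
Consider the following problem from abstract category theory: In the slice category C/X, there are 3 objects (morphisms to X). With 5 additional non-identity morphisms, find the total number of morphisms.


In the slice category C/X, objects are morphisms to X.
Identity morphisms: 3 (one per object of C/X).
Non-identity morphisms: 5.
Total = 3 + 5 = 8

8


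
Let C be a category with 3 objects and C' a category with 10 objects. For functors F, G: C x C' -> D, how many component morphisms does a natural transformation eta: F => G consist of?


A natural transformation eta: F => G assigns one component morphism per
object of the domain category.
The domain is the product category C x C', so
|Ob(C x C')| = |Ob(C)| * |Ob(C')| = 3 * 10 = 30.
Therefore eta has 30 component morphisms.

30


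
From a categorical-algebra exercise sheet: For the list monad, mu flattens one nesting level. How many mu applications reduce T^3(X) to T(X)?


Each application of mu: T^2 -> T removes one layer of nesting.
Starting at depth 3 (i.e., T^3(X)), we need to reach T(X).
Number of mu applications = 3 - 1 = 2

2


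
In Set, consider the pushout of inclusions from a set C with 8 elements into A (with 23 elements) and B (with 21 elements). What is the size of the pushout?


The pushout A +_C B identifies the images of C in A and B.
|A +_C B| = |A| + |B| - |C| (for injections).
= 23 + 21 - 8 = 36

36


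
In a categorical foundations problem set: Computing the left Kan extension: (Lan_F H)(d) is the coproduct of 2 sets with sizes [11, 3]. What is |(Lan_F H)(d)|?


Pointwise, the left Kan extension (Lan_F H)(d) is the colimit, indexed
by the comma category (F downarrow d), of H composed with the
projection (F downarrow d) -> C. Here that colimit is given
as a coproduct (disjoint union) of sets, so its cardinality is the
sum of the sizes of the summands.
Coproduct of sets with sizes: 11 + 3
= 14

14


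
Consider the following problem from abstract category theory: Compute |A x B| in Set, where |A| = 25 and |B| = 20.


In Set, the product A x B is the Cartesian product.
By the universal property, |A x B| = |A| * |B|.
|A x B| = 25 * 20 = 500

500


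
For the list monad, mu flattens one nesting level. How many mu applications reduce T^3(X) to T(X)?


Each application of mu: T^2 -> T removes one layer of nesting.
Starting at depth 3 (i.e., T^3(X)), we need to reach T(X).
Number of mu applications = 3 - 1 = 2

2


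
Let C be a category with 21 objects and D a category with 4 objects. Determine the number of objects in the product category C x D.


The product category C x D has objects that are pairs (c, d).
Number of pairs = |Ob(C)| * |Ob(D)| = 21 * 4 = 84

84


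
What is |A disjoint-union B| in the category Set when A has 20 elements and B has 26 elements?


In Set, the coproduct A + B is the disjoint union.
|A + B| = |A| + |B| = 20 + 26 = 46

46


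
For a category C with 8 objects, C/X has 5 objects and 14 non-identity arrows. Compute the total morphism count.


In the slice category C/X, objects are morphisms to X.
Identity morphisms: 5 (one per object of C/X).
Non-identity morphisms: 14.
Total = 5 + 14 = 19

19


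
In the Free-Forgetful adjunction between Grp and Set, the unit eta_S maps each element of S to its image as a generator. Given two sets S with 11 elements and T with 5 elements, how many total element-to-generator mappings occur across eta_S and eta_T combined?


The unit eta_X: X -> U(F(X)) of the Free-Forgetful adjunction
maps each element of X to a generator of F(X). For X = S + T (disjoint
union in Set), |S + T| = |S| + |T|.
Total mappings = 11 + 5 = 16.

16
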